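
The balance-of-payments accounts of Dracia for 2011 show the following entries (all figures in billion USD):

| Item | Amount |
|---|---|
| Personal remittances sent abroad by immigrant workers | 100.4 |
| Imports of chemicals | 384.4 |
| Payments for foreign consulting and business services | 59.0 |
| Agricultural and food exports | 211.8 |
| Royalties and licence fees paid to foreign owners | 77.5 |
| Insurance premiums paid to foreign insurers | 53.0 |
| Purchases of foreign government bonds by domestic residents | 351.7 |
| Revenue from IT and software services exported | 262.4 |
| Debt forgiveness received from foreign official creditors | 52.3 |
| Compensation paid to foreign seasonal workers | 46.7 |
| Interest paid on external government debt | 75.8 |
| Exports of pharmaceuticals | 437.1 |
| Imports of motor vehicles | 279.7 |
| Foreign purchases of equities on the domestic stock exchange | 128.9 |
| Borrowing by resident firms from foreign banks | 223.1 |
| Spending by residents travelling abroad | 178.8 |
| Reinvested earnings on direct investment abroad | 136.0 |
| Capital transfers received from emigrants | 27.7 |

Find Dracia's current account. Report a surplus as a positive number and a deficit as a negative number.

Goods: 437.1 - 384.4 + 211.8 - 279.7 = -15.2
Services: -53.0 - 59.0 + 262.4 - 77.5 - 178.8 = -105.9
Primary income: -75.8 - 46.7 + 136.0 = 13.5
Secondary income: -100.4
Current account = (-15.2) + (-105.9) + 13.5 + (-100.4) = -208.0
(Excluded from the current account — financial account: purchases of foreign government bonds by domestic residents 351.7, foreign purchases of equities on the domestic stock exchange 128.9, borrowing by resident firms from foreign banks 223.1; capital account: debt forgiveness received from foreign official creditors 52.3, capital transfers received from emigrants 27.7.)

-208.0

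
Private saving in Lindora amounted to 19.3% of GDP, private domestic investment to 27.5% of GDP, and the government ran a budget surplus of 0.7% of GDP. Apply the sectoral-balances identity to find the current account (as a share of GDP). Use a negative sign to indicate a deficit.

-7.5

By the sectoral-balances identity, CA = (S_private - I) + (T - G).
Private balance = 19.3 - 27.5 = -8.2
Government balance (T - G) = 0.7
CA = -8.2 + 0.7 = -7.5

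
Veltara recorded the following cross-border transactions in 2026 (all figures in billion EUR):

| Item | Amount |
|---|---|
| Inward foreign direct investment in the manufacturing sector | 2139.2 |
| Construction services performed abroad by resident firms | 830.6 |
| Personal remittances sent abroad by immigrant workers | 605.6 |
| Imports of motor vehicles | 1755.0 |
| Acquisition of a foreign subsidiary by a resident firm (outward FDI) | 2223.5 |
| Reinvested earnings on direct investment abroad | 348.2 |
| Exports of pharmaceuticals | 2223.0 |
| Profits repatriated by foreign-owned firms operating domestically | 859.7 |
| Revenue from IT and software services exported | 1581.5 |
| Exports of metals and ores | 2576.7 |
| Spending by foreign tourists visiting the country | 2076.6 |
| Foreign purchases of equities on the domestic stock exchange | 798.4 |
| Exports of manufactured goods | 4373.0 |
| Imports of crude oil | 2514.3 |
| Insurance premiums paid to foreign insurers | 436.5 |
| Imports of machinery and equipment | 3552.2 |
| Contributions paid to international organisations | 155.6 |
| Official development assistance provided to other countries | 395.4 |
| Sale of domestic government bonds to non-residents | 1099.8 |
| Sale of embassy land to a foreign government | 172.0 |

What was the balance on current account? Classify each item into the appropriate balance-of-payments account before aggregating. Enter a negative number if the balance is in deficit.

Goods: -2514.3 + 2576.7 - 1755.0 + 2223.0 + 4373.0 - 3552.2 = 1351.2
Services: 2076.6 - 436.5 + 1581.5 + 830.6 = 4052.2
Primary income: 348.2 - 859.7 = -511.5
Secondary income: -155.6 - 395.4 - 605.6 = -1156.6
Current account = 1351.2 + 4052.2 + (-511.5) + (-1156.6) = 3735.3
(Excluded from the current account — financial account: inward foreign direct investment in the manufacturing sector 2139.2, acquisition of a foreign subsidiary by a resident firm (outward FDI) 2223.5, foreign purchases of equities on the domestic stock exchange 798.4, sale of domestic government bonds to non-residents 1099.8; capital account: sale of embassy land to a foreign government 172.0.)

3735.3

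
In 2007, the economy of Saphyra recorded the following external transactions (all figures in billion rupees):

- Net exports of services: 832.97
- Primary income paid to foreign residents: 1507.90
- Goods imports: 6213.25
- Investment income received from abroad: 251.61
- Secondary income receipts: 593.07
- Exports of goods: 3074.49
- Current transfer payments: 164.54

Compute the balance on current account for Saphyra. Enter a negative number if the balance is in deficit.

-3133.55

Goods balance = 3074.49 - 6213.25 = -3138.76
Services balance = 832.97
Trade balance (goods + services) = -3138.76 + 832.97 = -2305.79
Net primary income = 251.61 - 1507.90 = -1256.29
Net secondary income = 593.07 - 164.54 = 428.53
Current account = -2305.79 + (-1256.29) + 428.53 = -3133.55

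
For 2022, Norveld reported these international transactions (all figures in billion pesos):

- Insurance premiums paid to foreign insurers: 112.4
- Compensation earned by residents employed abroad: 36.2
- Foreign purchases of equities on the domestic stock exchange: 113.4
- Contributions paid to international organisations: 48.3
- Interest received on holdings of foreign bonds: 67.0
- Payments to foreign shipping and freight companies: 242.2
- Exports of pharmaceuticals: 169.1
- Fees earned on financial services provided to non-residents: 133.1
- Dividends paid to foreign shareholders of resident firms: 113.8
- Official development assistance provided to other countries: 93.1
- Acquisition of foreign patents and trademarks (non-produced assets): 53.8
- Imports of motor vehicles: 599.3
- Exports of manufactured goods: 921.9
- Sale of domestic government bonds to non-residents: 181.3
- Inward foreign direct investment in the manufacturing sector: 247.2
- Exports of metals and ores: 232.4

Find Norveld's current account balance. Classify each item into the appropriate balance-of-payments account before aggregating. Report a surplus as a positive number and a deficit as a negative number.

Goods: 232.4 + 169.1 + 921.9 - 599.3 = 724.1
Services: 133.1 - 242.2 - 112.4 = -221.5
Primary income: 67.0 - 113.8 + 36.2 = -10.6
Secondary income: -48.3 - 93.1 = -141.4
Current account = 724.1 + (-221.5) + (-10.6) + (-141.4) = 350.6
(Excluded from the current account — financial account: foreign purchases of equities on the domestic stock exchange 113.4, sale of domestic government bonds to non-residents 181.3, inward foreign direct investment in the manufacturing sector 247.2; capital account: acquisition of foreign patents and trademarks (non-produced assets) 53.8.)

350.6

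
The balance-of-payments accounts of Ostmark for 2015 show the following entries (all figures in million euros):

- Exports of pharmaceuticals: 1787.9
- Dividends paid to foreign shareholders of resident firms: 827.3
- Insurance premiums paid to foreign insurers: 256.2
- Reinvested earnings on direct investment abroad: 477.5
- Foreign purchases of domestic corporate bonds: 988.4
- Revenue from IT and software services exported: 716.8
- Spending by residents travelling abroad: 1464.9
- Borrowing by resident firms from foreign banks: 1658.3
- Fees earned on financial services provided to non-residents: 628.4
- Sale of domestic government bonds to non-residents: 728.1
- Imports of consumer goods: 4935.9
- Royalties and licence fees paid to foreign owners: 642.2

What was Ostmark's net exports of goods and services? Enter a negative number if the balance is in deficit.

Goods: -4935.9 + 1787.9 = -3148.0
Services: -256.2 + 628.4 - 642.2 + 716.8 - 1464.9 = -1018.1
Trade balance = -3148.0 + (-1018.1) = -4166.1
(Excluded from the trade balance — primary income: dividends paid to foreign shareholders of resident firms 827.3, reinvested earnings on direct investment abroad 477.5; financial account: foreign purchases of domestic corporate bonds 988.4, borrowing by resident firms from foreign banks 1658.3, sale of domestic government bonds to non-residents 728.1.)

-4166.1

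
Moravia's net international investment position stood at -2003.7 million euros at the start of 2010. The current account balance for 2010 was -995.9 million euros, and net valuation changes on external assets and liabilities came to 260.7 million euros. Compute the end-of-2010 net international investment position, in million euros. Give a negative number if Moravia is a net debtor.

Change in NIIP = current account + net valuation change = -995.9 + 260.7 = -735.2
End-of-year NIIP = -2003.7 + (-735.2) = -2738.9

-2738.9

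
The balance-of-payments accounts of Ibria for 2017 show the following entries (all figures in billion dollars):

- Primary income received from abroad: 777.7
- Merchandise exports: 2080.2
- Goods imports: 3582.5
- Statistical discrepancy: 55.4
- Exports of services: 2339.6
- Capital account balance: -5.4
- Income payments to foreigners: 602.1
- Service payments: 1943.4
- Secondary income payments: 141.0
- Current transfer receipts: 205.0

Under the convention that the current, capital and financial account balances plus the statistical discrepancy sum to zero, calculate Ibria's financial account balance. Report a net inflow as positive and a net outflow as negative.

Goods balance = 2080.2 - 3582.5 = -1502.3
Services balance = 2339.6 - 1943.4 = 396.2
Trade balance (goods + services) = -1502.3 + 396.2 = -1106.1
Net primary income = 777.7 - 602.1 = 175.6
Net secondary income = 205.0 - 141.0 = 64.0
Current account = -1106.1 + 175.6 + 64.0 = -866.5
Financial account = -(-866.5 + (-5.4) + 55.4) = 816.5

816.5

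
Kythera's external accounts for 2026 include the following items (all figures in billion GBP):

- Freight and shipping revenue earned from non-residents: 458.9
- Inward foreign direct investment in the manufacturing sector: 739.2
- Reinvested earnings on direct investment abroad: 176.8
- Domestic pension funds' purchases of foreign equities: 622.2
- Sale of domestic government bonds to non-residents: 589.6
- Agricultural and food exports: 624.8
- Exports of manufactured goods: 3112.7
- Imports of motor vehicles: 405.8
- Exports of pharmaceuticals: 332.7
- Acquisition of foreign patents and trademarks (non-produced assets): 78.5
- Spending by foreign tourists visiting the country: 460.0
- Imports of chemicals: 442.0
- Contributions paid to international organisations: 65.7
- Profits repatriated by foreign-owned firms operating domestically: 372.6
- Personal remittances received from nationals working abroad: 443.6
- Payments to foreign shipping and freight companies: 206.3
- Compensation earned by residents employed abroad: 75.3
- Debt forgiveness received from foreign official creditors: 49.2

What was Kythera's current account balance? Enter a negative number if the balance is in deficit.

Goods: -405.8 - 442.0 + 332.7 + 624.8 + 3112.7 = 3222.4
Services: 458.9 + 460.0 - 206.3 = 712.6
Primary income: 176.8 - 372.6 + 75.3 = -120.5
Secondary income: 443.6 - 65.7 = 377.9
Current account = 3222.4 + 712.6 + (-120.5) + 377.9 = 4192.4
(Excluded from the current account — financial account: inward foreign direct investment in the manufacturing sector 739.2, domestic pension funds' purchases of foreign equities 622.2, sale of domestic government bonds to non-residents 589.6; capital account: acquisition of foreign patents and trademarks (non-produced assets) 78.5, debt forgiveness received from foreign official creditors 49.2.)

4192.4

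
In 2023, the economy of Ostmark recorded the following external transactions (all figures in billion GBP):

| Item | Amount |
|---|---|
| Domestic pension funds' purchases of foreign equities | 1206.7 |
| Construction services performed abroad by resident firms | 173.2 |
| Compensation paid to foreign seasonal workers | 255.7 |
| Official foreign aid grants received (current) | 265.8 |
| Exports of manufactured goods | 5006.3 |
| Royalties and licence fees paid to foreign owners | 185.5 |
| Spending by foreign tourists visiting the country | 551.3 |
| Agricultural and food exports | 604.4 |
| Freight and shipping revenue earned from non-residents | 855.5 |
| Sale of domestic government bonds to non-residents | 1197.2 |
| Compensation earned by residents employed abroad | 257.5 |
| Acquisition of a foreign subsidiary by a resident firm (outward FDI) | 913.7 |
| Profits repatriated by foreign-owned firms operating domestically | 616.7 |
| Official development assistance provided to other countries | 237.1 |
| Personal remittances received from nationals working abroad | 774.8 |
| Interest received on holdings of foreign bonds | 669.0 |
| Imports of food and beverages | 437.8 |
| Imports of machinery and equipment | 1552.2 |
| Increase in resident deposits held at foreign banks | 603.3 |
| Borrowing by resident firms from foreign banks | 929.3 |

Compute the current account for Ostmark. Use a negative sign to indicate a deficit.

5872.8

Goods: -437.8 + 604.4 - 1552.2 + 5006.3 = 3620.7
Services: 551.3 - 185.5 + 173.2 + 855.5 = 1394.5
Primary income: -255.7 + 669.0 + 257.5 - 616.7 = 54.1
Secondary income: 265.8 - 237.1 + 774.8 = 803.5
Current account = 3620.7 + 1394.5 + 54.1 + 803.5 = 5872.8
(Excluded from the current account — financial account: domestic pension funds' purchases of foreign equities 1206.7, sale of domestic government bonds to non-residents 1197.2, acquisition of a foreign subsidiary by a resident firm (outward FDI) 913.7, increase in resident deposits held at foreign banks 603.3, borrowing by resident firms from foreign banks 929.3.)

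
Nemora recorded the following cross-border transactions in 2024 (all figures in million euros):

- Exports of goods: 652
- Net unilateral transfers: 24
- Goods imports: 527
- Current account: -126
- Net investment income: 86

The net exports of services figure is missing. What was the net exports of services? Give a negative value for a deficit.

-361

Current account = goods balance + services balance + net primary income + net secondary income
Sum of the known components = 235
Net exports of services = CA - (known components) = -126 - 235 = -361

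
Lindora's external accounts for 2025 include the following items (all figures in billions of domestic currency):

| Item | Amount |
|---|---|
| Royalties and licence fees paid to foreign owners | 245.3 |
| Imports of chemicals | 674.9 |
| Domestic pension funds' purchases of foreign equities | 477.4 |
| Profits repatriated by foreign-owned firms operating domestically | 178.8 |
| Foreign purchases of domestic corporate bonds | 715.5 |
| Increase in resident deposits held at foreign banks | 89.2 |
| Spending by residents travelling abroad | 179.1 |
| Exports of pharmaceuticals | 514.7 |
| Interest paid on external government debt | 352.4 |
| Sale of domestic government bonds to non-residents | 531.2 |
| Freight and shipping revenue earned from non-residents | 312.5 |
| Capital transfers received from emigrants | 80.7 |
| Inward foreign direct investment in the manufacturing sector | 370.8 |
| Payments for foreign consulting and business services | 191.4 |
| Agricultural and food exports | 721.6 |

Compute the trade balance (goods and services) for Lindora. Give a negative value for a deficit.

258.1

Goods: 514.7 - 674.9 + 721.6 = 561.4
Services: -245.3 - 179.1 - 191.4 + 312.5 = -303.3
Trade balance = 561.4 + (-303.3) = 258.1
(Excluded from the trade balance — financial account: domestic pension funds' purchases of foreign equities 477.4, foreign purchases of domestic corporate bonds 715.5, increase in resident deposits held at foreign banks 89.2, sale of domestic government bonds to non-residents 531.2, inward foreign direct investment in the manufacturing sector 370.8; primary income: profits repatriated by foreign-owned firms operating domestically 178.8, interest paid on external government debt 352.4; capital account: capital transfers received from emigrants 80.7.)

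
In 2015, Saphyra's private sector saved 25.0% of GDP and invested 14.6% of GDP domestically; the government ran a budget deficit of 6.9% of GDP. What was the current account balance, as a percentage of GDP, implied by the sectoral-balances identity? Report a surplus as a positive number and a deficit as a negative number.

By the sectoral-balances identity, CA = (S_private - I) + (T - G).
Private balance = 25.0 - 14.6 = 10.4
Government balance (T - G) = -6.9
CA = 10.4 + (-6.9) = 3.5

3.5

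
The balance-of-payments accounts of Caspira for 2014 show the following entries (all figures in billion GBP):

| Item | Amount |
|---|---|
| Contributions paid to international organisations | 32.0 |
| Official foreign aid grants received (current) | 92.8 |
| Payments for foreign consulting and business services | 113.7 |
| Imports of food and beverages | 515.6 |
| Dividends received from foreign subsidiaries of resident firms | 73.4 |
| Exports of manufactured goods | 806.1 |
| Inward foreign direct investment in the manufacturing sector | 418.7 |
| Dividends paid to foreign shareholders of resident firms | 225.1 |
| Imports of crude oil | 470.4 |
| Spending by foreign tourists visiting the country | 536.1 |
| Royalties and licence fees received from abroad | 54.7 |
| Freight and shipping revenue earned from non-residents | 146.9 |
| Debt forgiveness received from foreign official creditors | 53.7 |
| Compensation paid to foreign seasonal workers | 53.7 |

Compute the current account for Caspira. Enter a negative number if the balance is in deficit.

Goods: -515.6 - 470.4 + 806.1 = -179.9
Services: 536.1 - 113.7 + 54.7 + 146.9 = 624.0
Primary income: -225.1 - 53.7 + 73.4 = -205.4
Secondary income: -32.0 + 92.8 = 60.8
Current account = (-179.9) + 624.0 + (-205.4) + 60.8 = 299.5
(Excluded from the current account — financial account: inward foreign direct investment in the manufacturing sector 418.7; capital account: debt forgiveness received from foreign official creditors 53.7.)

299.5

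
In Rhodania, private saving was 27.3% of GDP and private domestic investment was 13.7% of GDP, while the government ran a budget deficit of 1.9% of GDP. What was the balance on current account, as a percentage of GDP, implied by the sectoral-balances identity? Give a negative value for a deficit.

11.7

By the sectoral-balances identity, CA = (S_private - I) + (T - G).
Private balance = 27.3 - 13.7 = 13.6
Government balance (T - G) = -1.9
CA = 13.6 + (-1.9) = 11.7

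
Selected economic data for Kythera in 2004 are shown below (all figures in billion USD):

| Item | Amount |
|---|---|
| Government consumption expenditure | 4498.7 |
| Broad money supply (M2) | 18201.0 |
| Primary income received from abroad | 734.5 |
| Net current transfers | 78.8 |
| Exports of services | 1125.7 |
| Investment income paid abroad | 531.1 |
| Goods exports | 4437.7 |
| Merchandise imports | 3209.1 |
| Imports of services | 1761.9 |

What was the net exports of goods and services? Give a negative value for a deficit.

592.4

Goods balance = 4437.7 - 3209.1 = 1228.6
Services balance = 1125.7 - 1761.9 = -636.2
Trade balance (goods + services) = 1228.6 + (-636.2) = 592.4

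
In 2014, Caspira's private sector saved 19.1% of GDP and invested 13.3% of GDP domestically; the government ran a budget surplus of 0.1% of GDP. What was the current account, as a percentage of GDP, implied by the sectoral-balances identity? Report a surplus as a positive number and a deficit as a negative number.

By the sectoral-balances identity, CA = (S_private - I) + (T - G).
Private balance = 19.1 - 13.3 = 5.8
Government balance (T - G) = 0.1
CA = 5.8 + 0.1 = 5.9

5.9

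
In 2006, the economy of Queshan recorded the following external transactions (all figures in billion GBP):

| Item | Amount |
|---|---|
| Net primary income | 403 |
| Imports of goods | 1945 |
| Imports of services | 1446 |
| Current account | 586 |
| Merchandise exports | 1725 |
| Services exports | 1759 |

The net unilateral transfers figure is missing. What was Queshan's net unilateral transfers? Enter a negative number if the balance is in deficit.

Current account = goods balance + services balance + net primary income + net secondary income
Sum of the known components = 496
Net unilateral transfers = CA - (known components) = 586 - 496 = 90

90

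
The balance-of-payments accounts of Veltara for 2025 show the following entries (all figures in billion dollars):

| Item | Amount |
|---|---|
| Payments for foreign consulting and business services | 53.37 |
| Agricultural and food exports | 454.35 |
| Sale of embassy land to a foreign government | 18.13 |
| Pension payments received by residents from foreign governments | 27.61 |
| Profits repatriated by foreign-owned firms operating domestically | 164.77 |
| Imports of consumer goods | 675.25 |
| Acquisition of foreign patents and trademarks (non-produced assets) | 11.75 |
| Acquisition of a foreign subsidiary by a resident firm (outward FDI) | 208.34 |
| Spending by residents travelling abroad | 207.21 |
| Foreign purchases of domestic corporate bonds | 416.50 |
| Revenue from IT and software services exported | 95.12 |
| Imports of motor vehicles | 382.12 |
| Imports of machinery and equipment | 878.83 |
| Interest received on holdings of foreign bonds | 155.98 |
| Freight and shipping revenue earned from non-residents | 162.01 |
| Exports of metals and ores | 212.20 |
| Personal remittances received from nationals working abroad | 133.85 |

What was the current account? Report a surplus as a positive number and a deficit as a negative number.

-1120.43

Goods: 212.20 + 454.35 - 382.12 - 878.83 - 675.25 = -1269.65
Services: 162.01 - 207.21 - 53.37 + 95.12 = -3.45
Primary income: -164.77 + 155.98 = -8.79
Secondary income: 27.61 + 133.85 = 161.46
Current account = (-1269.65) + (-3.45) + (-8.79) + 161.46 = -1120.43
(Excluded from the current account — capital account: sale of embassy land to a foreign government 18.13, acquisition of foreign patents and trademarks (non-produced assets) 11.75; financial account: acquisition of a foreign subsidiary by a resident firm (outward FDI) 208.34, foreign purchases of domestic corporate bonds 416.50.)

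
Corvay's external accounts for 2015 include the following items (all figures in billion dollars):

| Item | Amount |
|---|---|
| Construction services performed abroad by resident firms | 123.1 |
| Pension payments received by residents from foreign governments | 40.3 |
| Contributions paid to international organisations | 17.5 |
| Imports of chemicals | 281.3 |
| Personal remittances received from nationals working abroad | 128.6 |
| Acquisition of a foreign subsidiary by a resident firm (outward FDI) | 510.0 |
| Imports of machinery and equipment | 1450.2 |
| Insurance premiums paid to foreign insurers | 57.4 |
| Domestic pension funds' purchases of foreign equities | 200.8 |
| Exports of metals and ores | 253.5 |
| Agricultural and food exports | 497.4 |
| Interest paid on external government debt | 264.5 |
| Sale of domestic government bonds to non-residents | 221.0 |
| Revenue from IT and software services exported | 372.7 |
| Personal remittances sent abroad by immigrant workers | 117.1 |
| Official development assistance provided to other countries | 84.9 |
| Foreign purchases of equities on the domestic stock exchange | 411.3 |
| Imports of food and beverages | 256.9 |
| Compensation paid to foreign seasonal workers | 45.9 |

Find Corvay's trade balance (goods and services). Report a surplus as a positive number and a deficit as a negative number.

-799.1

Goods: 253.5 + 497.4 - 1450.2 - 256.9 - 281.3 = -1237.5
Services: 123.1 - 57.4 + 372.7 = 438.4
Trade balance = -1237.5 + 438.4 = -799.1
(Excluded from the trade balance — secondary income: pension payments received by residents from foreign governments 40.3, contributions paid to international organisations 17.5, personal remittances received from nationals working abroad 128.6, personal remittances sent abroad by immigrant workers 117.1, official development assistance provided to other countries 84.9; financial account: acquisition of a foreign subsidiary by a resident firm (outward FDI) 510.0, domestic pension funds' purchases of foreign equities 200.8, sale of domestic government bonds to non-residents 221.0, foreign purchases of equities on the domestic stock exchange 411.3; primary income: interest paid on external government debt 264.5, compensation paid to foreign seasonal workers 45.9.)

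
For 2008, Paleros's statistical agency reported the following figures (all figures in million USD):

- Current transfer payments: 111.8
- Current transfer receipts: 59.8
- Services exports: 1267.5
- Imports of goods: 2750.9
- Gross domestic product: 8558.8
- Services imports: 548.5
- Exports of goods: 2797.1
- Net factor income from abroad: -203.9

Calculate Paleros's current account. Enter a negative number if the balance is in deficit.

509.3

Goods balance = 2797.1 - 2750.9 = 46.2
Services balance = 1267.5 - 548.5 = 719.0
Trade balance (goods + services) = 46.2 + 719.0 = 765.2
Net primary income = -203.9
Net secondary income = 59.8 - 111.8 = -52.0
Current account = 765.2 + (-203.9) + (-52.0) = 509.3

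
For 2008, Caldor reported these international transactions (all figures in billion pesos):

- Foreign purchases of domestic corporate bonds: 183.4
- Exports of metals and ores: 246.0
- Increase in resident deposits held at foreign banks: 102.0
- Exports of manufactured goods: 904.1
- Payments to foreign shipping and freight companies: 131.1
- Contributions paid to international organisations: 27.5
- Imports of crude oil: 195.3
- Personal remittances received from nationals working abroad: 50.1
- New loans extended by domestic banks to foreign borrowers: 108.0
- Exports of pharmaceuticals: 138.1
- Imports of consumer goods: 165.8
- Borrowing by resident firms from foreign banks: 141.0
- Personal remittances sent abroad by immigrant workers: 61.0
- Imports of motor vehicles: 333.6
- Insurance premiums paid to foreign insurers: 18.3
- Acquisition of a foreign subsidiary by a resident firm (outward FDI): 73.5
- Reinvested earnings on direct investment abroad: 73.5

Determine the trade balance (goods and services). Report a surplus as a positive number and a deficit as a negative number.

444.1

Goods: 138.1 + 904.1 - 195.3 + 246.0 - 333.6 - 165.8 = 593.5
Services: -18.3 - 131.1 = -149.4
Trade balance = 593.5 + (-149.4) = 444.1
(Excluded from the trade balance — financial account: foreign purchases of domestic corporate bonds 183.4, increase in resident deposits held at foreign banks 102.0, new loans extended by domestic banks to foreign borrowers 108.0, borrowing by resident firms from foreign banks 141.0, acquisition of a foreign subsidiary by a resident firm (outward FDI) 73.5; secondary income: contributions paid to international organisations 27.5, personal remittances received from nationals working abroad 50.1, personal remittances sent abroad by immigrant workers 61.0; primary income: reinvested earnings on direct investment abroad 73.5.)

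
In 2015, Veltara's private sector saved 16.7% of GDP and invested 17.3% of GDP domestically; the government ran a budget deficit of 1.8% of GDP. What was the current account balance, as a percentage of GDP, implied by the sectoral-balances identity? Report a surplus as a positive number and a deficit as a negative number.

-2.4

By the sectoral-balances identity, CA = (S_private - I) + (T - G).
Private balance = 16.7 - 17.3 = -0.6
Government balance (T - G) = -1.8
CA = -0.6 + (-1.8) = -2.4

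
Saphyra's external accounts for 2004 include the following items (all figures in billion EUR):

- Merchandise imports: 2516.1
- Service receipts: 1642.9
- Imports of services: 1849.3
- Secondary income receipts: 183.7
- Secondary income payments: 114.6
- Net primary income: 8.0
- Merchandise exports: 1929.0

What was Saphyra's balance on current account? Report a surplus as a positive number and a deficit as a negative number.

-716.4

Goods balance = 1929.0 - 2516.1 = -587.1
Services balance = 1642.9 - 1849.3 = -206.4
Trade balance (goods + services) = -587.1 + (-206.4) = -793.5
Net primary income = 8.0
Net secondary income = 183.7 - 114.6 = 69.1
Current account = -793.5 + 8.0 + 69.1 = -716.4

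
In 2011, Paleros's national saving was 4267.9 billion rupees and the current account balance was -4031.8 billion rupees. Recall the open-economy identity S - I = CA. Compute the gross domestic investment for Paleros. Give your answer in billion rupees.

I = S - CA = 4267.9 - (-4031.8) = 8299.7

8299.7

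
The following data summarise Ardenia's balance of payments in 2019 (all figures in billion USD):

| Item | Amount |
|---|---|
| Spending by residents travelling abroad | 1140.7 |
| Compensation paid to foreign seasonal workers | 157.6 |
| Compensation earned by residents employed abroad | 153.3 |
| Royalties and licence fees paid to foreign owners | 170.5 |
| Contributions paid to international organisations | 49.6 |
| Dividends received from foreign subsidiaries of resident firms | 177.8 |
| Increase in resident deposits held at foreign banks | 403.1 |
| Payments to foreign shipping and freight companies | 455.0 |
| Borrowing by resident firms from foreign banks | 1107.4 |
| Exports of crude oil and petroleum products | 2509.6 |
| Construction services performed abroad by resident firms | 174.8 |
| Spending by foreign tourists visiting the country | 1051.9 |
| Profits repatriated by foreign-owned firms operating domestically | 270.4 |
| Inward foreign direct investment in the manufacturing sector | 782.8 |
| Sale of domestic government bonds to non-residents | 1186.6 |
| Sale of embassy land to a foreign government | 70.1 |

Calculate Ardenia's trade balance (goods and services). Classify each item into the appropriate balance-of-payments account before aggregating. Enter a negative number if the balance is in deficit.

1970.1

Goods: 2509.6
Services: -1140.7 + 174.8 - 455.0 + 1051.9 - 170.5 = -539.5
Trade balance = 2509.6 + (-539.5) = 1970.1
(Excluded from the trade balance — primary income: compensation paid to foreign seasonal workers 157.6, compensation earned by residents employed abroad 153.3, dividends received from foreign subsidiaries of resident firms 177.8, profits repatriated by foreign-owned firms operating domestically 270.4; secondary income: contributions paid to international organisations 49.6; financial account: increase in resident deposits held at foreign banks 403.1, borrowing by resident firms from foreign banks 1107.4, inward foreign direct investment in the manufacturing sector 782.8, sale of domestic government bonds to non-residents 1186.6; capital account: sale of embassy land to a foreign government 70.1.)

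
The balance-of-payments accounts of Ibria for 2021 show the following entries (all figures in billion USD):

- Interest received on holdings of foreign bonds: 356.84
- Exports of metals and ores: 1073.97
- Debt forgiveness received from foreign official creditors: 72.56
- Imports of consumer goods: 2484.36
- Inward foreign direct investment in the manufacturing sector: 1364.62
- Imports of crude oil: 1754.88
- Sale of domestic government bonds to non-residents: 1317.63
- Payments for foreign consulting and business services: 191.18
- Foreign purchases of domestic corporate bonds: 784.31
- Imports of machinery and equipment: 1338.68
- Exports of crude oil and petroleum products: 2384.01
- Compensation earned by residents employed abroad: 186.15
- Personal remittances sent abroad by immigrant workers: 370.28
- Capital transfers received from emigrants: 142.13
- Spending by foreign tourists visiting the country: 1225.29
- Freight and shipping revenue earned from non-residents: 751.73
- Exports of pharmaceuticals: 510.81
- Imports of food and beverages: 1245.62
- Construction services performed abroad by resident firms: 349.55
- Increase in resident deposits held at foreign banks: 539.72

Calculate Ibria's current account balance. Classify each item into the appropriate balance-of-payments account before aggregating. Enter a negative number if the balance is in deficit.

-546.65

Goods: -1245.62 - 1754.88 + 1073.97 + 2384.01 - 1338.68 + 510.81 - 2484.36 = -2854.75
Services: 1225.29 + 349.55 - 191.18 + 751.73 = 2135.39
Primary income: 186.15 + 356.84 = 542.99
Secondary income: -370.28
Current account = (-2854.75) + 2135.39 + 542.99 + (-370.28) = -546.65
(Excluded from the current account — capital account: debt forgiveness received from foreign official creditors 72.56, capital transfers received from emigrants 142.13; financial account: inward foreign direct investment in the manufacturing sector 1364.62, sale of domestic government bonds to non-residents 1317.63, foreign purchases of domestic corporate bonds 784.31, increase in resident deposits held at foreign banks 539.72.)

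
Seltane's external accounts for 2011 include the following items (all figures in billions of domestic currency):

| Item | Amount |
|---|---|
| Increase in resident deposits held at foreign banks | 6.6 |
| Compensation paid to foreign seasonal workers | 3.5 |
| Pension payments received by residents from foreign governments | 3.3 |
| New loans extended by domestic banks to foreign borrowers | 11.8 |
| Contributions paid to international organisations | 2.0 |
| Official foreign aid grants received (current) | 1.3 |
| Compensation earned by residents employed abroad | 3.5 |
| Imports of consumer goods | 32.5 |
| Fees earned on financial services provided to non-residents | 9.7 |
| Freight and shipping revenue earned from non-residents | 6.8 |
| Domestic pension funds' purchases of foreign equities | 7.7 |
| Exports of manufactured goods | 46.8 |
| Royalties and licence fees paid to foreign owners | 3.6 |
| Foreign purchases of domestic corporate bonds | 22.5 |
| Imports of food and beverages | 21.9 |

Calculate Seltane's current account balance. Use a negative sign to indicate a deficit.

7.9

Goods: 46.8 - 21.9 - 32.5 = -7.6
Services: 9.7 - 3.6 + 6.8 = 12.9
Primary income: -3.5 + 3.5 = 0.0
Secondary income: 1.3 - 2.0 + 3.3 = 2.6
Current account = (-7.6) + 12.9 + 0.0 + 2.6 = 7.9
(Excluded from the current account — financial account: increase in resident deposits held at foreign banks 6.6, new loans extended by domestic banks to foreign borrowers 11.8, domestic pension funds' purchases of foreign equities 7.7, foreign purchases of domestic corporate bonds 22.5.)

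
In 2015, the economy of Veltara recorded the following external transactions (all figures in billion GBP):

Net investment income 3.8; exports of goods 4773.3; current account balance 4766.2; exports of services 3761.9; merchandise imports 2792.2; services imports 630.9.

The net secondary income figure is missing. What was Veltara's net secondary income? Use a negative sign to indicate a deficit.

Current account = goods balance + services balance + net primary income + net secondary income
Sum of the known components = 5115.9
Net secondary income = CA - (known components) = 4766.2 - 5115.9 = -349.7

-349.7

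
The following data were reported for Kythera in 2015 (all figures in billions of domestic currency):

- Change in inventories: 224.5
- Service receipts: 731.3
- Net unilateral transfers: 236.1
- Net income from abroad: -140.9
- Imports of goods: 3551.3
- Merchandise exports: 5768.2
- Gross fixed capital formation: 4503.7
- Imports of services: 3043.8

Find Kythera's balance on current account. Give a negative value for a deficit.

-0.4

Goods balance = 5768.2 - 3551.3 = 2216.9
Services balance = 731.3 - 3043.8 = -2312.5
Trade balance (goods + services) = 2216.9 + (-2312.5) = -95.6
Net primary income = -140.9
Net secondary income = 236.1
Current account = -95.6 + (-140.9) + 236.1 = -0.4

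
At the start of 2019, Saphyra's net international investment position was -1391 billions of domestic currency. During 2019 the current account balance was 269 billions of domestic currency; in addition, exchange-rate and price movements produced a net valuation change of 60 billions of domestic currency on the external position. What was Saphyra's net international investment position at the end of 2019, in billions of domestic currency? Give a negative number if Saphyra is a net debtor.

-1062

Change in NIIP = current account + net valuation change = 269 + 60 = 329
End-of-year NIIP = -1391 + 329 = -1062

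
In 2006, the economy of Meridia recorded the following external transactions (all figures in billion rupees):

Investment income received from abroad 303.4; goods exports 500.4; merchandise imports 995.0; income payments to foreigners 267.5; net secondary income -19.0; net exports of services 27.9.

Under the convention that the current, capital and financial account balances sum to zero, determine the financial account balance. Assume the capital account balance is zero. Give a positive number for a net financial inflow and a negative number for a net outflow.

Goods balance = 500.4 - 995.0 = -494.6
Services balance = 27.9
Trade balance (goods + services) = -494.6 + 27.9 = -466.7
Net primary income = 303.4 - 267.5 = 35.9
Net secondary income = -19.0
Current account = -466.7 + 35.9 + (-19.0) = -449.8
Financial account = -(-449.8) = 449.8

449.8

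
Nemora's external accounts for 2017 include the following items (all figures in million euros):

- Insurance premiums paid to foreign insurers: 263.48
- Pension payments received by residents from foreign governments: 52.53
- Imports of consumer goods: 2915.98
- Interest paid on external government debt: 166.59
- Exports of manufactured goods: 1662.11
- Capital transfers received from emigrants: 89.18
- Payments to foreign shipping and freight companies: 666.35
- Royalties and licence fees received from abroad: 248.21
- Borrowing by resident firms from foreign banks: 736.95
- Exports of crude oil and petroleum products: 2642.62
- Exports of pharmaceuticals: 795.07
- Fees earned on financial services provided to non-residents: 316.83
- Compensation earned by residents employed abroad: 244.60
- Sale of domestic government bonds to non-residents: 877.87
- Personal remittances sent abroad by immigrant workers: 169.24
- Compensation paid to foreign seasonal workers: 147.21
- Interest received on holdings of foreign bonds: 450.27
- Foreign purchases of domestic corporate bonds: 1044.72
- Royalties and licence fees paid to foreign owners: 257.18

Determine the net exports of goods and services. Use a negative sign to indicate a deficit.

Goods: 795.07 - 2915.98 + 1662.11 + 2642.62 = 2183.82
Services: 248.21 - 257.18 - 263.48 + 316.83 - 666.35 = -621.97
Trade balance = 2183.82 + (-621.97) = 1561.85
(Excluded from the trade balance — secondary income: pension payments received by residents from foreign governments 52.53, personal remittances sent abroad by immigrant workers 169.24; primary income: interest paid on external government debt 166.59, compensation earned by residents employed abroad 244.60, compensation paid to foreign seasonal workers 147.21, interest received on holdings of foreign bonds 450.27; capital account: capital transfers received from emigrants 89.18; financial account: borrowing by resident firms from foreign banks 736.95, sale of domestic government bonds to non-residents 877.87, foreign purchases of domestic corporate bonds 1044.72.)

1561.85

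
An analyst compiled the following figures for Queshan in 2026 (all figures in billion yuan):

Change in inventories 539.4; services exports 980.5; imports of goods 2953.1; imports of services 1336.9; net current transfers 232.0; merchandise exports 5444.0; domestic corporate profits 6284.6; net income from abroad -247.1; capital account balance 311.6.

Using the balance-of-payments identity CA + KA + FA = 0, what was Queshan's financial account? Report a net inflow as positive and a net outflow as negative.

-2431.0

Goods balance = 5444.0 - 2953.1 = 2490.9
Services balance = 980.5 - 1336.9 = -356.4
Trade balance (goods + services) = 2490.9 + (-356.4) = 2134.5
Net primary income = -247.1
Net secondary income = 232.0
Current account = 2134.5 + (-247.1) + 232.0 = 2119.4
Financial account = -(2119.4 + 311.6) = -2431.0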